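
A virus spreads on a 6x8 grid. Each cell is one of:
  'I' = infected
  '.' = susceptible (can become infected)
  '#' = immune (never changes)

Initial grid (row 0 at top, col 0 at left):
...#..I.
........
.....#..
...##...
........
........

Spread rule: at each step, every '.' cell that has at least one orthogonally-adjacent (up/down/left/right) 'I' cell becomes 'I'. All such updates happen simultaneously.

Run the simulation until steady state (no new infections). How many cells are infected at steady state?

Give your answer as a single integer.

Step 0 (initial): 1 infected
Step 1: +3 new -> 4 infected
Step 2: +4 new -> 8 infected
Step 3: +3 new -> 11 infected
Step 4: +5 new -> 16 infected
Step 5: +5 new -> 21 infected
Step 6: +6 new -> 27 infected
Step 7: +6 new -> 33 infected
Step 8: +5 new -> 38 infected
Step 9: +3 new -> 41 infected
Step 10: +2 new -> 43 infected
Step 11: +1 new -> 44 infected
Step 12: +0 new -> 44 infected

Answer: 44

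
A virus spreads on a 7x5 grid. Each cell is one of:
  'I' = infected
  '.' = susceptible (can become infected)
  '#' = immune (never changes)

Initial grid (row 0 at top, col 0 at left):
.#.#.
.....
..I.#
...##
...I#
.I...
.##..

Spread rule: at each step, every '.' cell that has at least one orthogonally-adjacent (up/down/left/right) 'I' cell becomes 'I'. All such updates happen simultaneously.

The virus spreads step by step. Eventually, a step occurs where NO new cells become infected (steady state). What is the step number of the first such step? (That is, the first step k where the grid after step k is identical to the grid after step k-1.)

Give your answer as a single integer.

Step 0 (initial): 3 infected
Step 1: +9 new -> 12 infected
Step 2: +9 new -> 21 infected
Step 3: +4 new -> 25 infected
Step 4: +2 new -> 27 infected
Step 5: +0 new -> 27 infected

Answer: 5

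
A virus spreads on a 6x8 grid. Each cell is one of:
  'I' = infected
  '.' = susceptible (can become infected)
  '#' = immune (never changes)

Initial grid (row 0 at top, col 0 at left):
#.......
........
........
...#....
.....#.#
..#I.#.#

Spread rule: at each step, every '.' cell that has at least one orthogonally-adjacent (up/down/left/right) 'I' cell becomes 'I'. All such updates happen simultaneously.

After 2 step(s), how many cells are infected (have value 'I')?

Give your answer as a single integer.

Step 0 (initial): 1 infected
Step 1: +2 new -> 3 infected
Step 2: +2 new -> 5 infected

Answer: 5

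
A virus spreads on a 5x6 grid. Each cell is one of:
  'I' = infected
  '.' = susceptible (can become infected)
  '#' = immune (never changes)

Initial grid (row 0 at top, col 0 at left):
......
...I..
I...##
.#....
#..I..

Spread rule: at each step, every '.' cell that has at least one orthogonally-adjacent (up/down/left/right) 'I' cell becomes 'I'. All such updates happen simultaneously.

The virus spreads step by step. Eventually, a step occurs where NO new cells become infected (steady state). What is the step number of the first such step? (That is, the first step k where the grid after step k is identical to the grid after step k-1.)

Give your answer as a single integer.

Answer: 4

Derivation:
Step 0 (initial): 3 infected
Step 1: +10 new -> 13 infected
Step 2: +10 new -> 23 infected
Step 3: +3 new -> 26 infected
Step 4: +0 new -> 26 infected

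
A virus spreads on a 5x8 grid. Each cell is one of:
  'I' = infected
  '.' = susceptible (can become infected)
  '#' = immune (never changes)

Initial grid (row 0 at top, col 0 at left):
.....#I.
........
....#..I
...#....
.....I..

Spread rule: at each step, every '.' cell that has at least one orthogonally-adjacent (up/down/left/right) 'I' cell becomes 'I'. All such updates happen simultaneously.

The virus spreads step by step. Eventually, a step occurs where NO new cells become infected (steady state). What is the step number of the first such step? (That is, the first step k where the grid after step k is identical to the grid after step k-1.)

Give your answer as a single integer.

Answer: 9

Derivation:
Step 0 (initial): 3 infected
Step 1: +8 new -> 11 infected
Step 2: +6 new -> 17 infected
Step 3: +2 new -> 19 infected
Step 4: +4 new -> 23 infected
Step 5: +6 new -> 29 infected
Step 6: +4 new -> 33 infected
Step 7: +3 new -> 36 infected
Step 8: +1 new -> 37 infected
Step 9: +0 new -> 37 infected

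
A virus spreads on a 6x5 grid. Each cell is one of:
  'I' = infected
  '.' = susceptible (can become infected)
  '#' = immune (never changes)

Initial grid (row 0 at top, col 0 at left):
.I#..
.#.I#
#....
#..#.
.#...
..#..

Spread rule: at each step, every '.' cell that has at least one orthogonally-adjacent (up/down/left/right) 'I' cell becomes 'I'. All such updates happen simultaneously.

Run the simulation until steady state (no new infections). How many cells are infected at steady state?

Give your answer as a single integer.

Answer: 19

Derivation:
Step 0 (initial): 2 infected
Step 1: +4 new -> 6 infected
Step 2: +4 new -> 10 infected
Step 3: +3 new -> 13 infected
Step 4: +3 new -> 16 infected
Step 5: +2 new -> 18 infected
Step 6: +1 new -> 19 infected
Step 7: +0 new -> 19 infected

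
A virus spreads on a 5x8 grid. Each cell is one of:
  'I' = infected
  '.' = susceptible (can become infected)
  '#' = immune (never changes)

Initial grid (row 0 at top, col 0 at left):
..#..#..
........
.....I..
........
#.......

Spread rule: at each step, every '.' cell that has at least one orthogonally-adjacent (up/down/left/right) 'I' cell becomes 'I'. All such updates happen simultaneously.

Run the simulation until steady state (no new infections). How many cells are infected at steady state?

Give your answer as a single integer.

Answer: 37

Derivation:
Step 0 (initial): 1 infected
Step 1: +4 new -> 5 infected
Step 2: +7 new -> 12 infected
Step 3: +9 new -> 21 infected
Step 4: +7 new -> 28 infected
Step 5: +4 new -> 32 infected
Step 6: +4 new -> 36 infected
Step 7: +1 new -> 37 infected
Step 8: +0 new -> 37 infected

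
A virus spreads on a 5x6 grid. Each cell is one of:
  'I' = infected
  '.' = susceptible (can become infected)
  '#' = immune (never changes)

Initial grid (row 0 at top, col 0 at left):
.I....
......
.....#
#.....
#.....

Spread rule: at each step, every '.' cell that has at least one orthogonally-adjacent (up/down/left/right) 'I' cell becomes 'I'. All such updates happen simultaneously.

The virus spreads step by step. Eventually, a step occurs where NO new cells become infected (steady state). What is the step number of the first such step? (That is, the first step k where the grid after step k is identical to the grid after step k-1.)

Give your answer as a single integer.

Step 0 (initial): 1 infected
Step 1: +3 new -> 4 infected
Step 2: +4 new -> 8 infected
Step 3: +5 new -> 13 infected
Step 4: +5 new -> 18 infected
Step 5: +4 new -> 22 infected
Step 6: +2 new -> 24 infected
Step 7: +2 new -> 26 infected
Step 8: +1 new -> 27 infected
Step 9: +0 new -> 27 infected

Answer: 9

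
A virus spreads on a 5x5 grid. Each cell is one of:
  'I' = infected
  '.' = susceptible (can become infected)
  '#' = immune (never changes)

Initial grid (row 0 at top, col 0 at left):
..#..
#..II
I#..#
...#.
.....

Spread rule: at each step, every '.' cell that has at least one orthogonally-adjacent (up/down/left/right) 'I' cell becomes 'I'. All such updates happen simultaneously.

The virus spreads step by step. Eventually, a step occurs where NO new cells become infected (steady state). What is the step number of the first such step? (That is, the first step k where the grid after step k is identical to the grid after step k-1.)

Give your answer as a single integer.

Step 0 (initial): 3 infected
Step 1: +5 new -> 8 infected
Step 2: +4 new -> 12 infected
Step 3: +3 new -> 15 infected
Step 4: +2 new -> 17 infected
Step 5: +1 new -> 18 infected
Step 6: +1 new -> 19 infected
Step 7: +1 new -> 20 infected
Step 8: +0 new -> 20 infected

Answer: 8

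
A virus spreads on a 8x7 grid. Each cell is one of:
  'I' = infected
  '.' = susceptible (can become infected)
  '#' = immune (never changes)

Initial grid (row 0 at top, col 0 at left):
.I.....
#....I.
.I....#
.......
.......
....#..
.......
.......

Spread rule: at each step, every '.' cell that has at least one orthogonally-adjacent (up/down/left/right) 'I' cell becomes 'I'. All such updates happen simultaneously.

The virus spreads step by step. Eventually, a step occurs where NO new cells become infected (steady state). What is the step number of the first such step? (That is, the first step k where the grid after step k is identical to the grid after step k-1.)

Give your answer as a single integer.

Step 0 (initial): 3 infected
Step 1: +10 new -> 13 infected
Step 2: +11 new -> 24 infected
Step 3: +7 new -> 31 infected
Step 4: +7 new -> 38 infected
Step 5: +6 new -> 44 infected
Step 6: +6 new -> 50 infected
Step 7: +3 new -> 53 infected
Step 8: +0 new -> 53 infected

Answer: 8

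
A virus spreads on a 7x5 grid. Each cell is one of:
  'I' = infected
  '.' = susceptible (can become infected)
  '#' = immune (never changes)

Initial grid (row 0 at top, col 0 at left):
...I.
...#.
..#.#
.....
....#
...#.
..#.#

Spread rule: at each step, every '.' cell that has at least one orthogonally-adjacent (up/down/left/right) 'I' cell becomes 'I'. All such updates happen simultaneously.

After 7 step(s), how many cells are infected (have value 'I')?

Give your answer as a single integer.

Answer: 19

Derivation:
Step 0 (initial): 1 infected
Step 1: +2 new -> 3 infected
Step 2: +3 new -> 6 infected
Step 3: +2 new -> 8 infected
Step 4: +2 new -> 10 infected
Step 5: +2 new -> 12 infected
Step 6: +3 new -> 15 infected
Step 7: +4 new -> 19 infected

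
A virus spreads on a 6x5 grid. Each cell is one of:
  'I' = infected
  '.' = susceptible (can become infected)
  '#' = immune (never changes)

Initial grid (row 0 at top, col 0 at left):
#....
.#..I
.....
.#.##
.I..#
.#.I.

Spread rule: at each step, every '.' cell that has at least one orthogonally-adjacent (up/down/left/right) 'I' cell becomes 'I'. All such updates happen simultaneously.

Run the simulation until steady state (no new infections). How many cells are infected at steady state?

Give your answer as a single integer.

Step 0 (initial): 3 infected
Step 1: +8 new -> 11 infected
Step 2: +6 new -> 17 infected
Step 3: +3 new -> 20 infected
Step 4: +3 new -> 23 infected
Step 5: +0 new -> 23 infected

Answer: 23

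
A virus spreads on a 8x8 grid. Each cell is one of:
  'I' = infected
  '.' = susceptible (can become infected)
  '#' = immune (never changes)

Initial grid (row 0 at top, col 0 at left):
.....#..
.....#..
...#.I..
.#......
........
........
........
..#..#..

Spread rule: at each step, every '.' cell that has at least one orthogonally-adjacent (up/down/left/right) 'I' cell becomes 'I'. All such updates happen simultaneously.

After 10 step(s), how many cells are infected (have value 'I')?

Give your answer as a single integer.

Answer: 58

Derivation:
Step 0 (initial): 1 infected
Step 1: +3 new -> 4 infected
Step 2: +6 new -> 10 infected
Step 3: +9 new -> 19 infected
Step 4: +9 new -> 28 infected
Step 5: +8 new -> 36 infected
Step 6: +9 new -> 45 infected
Step 7: +7 new -> 52 infected
Step 8: +3 new -> 55 infected
Step 9: +2 new -> 57 infected
Step 10: +1 new -> 58 infected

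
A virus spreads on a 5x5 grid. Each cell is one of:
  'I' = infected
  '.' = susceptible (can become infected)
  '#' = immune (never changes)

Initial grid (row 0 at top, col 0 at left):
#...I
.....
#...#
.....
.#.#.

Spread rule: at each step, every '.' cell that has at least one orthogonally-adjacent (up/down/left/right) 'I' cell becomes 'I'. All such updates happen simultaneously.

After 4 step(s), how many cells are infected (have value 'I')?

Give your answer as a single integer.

Answer: 11

Derivation:
Step 0 (initial): 1 infected
Step 1: +2 new -> 3 infected
Step 2: +2 new -> 5 infected
Step 3: +3 new -> 8 infected
Step 4: +3 new -> 11 infected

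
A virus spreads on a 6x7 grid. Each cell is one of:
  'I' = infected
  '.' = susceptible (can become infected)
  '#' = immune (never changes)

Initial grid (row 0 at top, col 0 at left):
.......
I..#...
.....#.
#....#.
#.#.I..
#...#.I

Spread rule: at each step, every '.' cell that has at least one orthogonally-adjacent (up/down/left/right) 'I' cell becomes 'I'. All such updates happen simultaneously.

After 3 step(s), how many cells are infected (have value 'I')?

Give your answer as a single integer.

Answer: 26

Derivation:
Step 0 (initial): 3 infected
Step 1: +8 new -> 11 infected
Step 2: +7 new -> 18 infected
Step 3: +8 new -> 26 infected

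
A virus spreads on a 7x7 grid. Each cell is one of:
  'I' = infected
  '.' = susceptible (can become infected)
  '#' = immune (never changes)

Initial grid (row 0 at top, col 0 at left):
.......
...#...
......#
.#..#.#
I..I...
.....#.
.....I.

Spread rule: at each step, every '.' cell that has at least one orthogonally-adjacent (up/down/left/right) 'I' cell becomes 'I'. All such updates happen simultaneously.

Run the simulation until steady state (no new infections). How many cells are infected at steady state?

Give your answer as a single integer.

Step 0 (initial): 3 infected
Step 1: +9 new -> 12 infected
Step 2: +10 new -> 22 infected
Step 3: +8 new -> 30 infected
Step 4: +5 new -> 35 infected
Step 5: +4 new -> 39 infected
Step 6: +3 new -> 42 infected
Step 7: +1 new -> 43 infected
Step 8: +0 new -> 43 infected

Answer: 43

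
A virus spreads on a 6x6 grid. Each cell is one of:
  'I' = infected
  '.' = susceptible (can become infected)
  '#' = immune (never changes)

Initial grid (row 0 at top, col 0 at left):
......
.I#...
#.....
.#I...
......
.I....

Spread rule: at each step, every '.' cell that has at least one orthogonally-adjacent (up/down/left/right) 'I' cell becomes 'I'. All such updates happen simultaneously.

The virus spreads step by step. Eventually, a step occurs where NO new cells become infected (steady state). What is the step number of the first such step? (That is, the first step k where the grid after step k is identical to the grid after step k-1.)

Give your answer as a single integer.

Step 0 (initial): 3 infected
Step 1: +9 new -> 12 infected
Step 2: +7 new -> 19 infected
Step 3: +7 new -> 26 infected
Step 4: +5 new -> 31 infected
Step 5: +2 new -> 33 infected
Step 6: +0 new -> 33 infected

Answer: 6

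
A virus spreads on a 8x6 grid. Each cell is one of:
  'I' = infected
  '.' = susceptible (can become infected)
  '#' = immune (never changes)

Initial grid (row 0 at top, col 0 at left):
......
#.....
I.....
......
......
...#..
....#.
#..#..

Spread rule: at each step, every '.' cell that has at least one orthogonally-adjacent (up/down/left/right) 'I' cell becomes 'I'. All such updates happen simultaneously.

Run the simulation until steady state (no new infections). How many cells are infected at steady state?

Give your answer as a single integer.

Step 0 (initial): 1 infected
Step 1: +2 new -> 3 infected
Step 2: +4 new -> 7 infected
Step 3: +6 new -> 13 infected
Step 4: +8 new -> 21 infected
Step 5: +7 new -> 28 infected
Step 6: +6 new -> 34 infected
Step 7: +5 new -> 39 infected
Step 8: +1 new -> 40 infected
Step 9: +1 new -> 41 infected
Step 10: +1 new -> 42 infected
Step 11: +1 new -> 43 infected
Step 12: +0 new -> 43 infected

Answer: 43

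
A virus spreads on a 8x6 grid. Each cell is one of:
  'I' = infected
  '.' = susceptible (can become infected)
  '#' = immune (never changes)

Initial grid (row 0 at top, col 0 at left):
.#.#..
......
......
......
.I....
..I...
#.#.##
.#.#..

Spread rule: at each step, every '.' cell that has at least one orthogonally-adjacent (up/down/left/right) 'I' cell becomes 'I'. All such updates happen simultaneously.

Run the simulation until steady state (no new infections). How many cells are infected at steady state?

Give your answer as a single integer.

Step 0 (initial): 2 infected
Step 1: +5 new -> 7 infected
Step 2: +8 new -> 15 infected
Step 3: +6 new -> 21 infected
Step 4: +5 new -> 26 infected
Step 5: +5 new -> 31 infected
Step 6: +2 new -> 33 infected
Step 7: +2 new -> 35 infected
Step 8: +1 new -> 36 infected
Step 9: +0 new -> 36 infected

Answer: 36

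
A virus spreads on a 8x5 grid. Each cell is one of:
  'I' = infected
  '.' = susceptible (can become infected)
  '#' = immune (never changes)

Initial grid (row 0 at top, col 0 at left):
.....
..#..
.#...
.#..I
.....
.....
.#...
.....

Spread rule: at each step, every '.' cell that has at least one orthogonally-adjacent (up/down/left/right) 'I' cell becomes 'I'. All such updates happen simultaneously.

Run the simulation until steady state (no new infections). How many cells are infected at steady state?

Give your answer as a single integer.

Step 0 (initial): 1 infected
Step 1: +3 new -> 4 infected
Step 2: +5 new -> 9 infected
Step 3: +6 new -> 15 infected
Step 4: +5 new -> 20 infected
Step 5: +5 new -> 25 infected
Step 6: +4 new -> 29 infected
Step 7: +5 new -> 34 infected
Step 8: +2 new -> 36 infected
Step 9: +0 new -> 36 infected

Answer: 36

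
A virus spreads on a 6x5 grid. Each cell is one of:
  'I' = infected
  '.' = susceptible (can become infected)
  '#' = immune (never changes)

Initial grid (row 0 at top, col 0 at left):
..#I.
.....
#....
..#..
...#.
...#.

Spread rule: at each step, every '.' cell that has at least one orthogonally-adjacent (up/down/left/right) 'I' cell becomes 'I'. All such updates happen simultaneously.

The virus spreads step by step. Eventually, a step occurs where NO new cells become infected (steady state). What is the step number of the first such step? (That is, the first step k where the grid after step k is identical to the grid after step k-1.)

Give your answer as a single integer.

Answer: 9

Derivation:
Step 0 (initial): 1 infected
Step 1: +2 new -> 3 infected
Step 2: +3 new -> 6 infected
Step 3: +4 new -> 10 infected
Step 4: +4 new -> 14 infected
Step 5: +3 new -> 17 infected
Step 6: +3 new -> 20 infected
Step 7: +3 new -> 23 infected
Step 8: +2 new -> 25 infected
Step 9: +0 new -> 25 infected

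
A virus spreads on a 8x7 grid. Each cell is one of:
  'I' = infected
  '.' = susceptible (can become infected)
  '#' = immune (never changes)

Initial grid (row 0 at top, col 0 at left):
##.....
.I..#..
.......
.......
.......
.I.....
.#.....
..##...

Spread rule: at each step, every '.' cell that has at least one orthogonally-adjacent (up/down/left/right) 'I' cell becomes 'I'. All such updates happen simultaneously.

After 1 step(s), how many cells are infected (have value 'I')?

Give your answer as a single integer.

Step 0 (initial): 2 infected
Step 1: +6 new -> 8 infected

Answer: 8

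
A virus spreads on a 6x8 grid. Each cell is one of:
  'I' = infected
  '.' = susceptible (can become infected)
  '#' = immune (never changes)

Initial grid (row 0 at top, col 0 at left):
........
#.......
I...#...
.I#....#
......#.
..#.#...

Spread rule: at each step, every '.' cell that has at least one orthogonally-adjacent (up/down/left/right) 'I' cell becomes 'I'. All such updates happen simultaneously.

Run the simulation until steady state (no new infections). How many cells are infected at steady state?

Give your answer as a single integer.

Step 0 (initial): 2 infected
Step 1: +3 new -> 5 infected
Step 2: +5 new -> 10 infected
Step 3: +5 new -> 15 infected
Step 4: +6 new -> 21 infected
Step 5: +4 new -> 25 infected
Step 6: +4 new -> 29 infected
Step 7: +5 new -> 34 infected
Step 8: +4 new -> 38 infected
Step 9: +3 new -> 41 infected
Step 10: +0 new -> 41 infected

Answer: 41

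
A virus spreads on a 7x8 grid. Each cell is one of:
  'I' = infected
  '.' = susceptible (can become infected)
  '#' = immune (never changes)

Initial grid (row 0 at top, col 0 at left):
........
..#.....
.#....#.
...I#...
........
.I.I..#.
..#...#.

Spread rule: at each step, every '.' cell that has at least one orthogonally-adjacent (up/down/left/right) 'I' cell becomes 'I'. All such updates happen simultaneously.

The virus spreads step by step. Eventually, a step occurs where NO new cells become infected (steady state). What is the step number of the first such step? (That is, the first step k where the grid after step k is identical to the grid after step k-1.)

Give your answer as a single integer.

Answer: 8

Derivation:
Step 0 (initial): 3 infected
Step 1: +9 new -> 12 infected
Step 2: +10 new -> 22 infected
Step 3: +6 new -> 28 infected
Step 4: +6 new -> 34 infected
Step 5: +6 new -> 40 infected
Step 6: +6 new -> 46 infected
Step 7: +3 new -> 49 infected
Step 8: +0 new -> 49 infected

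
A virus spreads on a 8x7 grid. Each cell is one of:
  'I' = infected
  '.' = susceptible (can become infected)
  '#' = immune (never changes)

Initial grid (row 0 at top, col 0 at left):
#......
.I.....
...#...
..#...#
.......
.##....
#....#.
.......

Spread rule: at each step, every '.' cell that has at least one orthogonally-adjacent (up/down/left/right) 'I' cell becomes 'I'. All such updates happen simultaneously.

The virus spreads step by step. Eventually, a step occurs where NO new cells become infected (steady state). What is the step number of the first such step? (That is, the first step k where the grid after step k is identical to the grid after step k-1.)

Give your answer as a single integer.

Answer: 12

Derivation:
Step 0 (initial): 1 infected
Step 1: +4 new -> 5 infected
Step 2: +5 new -> 10 infected
Step 3: +4 new -> 14 infected
Step 4: +5 new -> 19 infected
Step 5: +6 new -> 25 infected
Step 6: +6 new -> 31 infected
Step 7: +3 new -> 34 infected
Step 8: +5 new -> 39 infected
Step 9: +4 new -> 43 infected
Step 10: +3 new -> 46 infected
Step 11: +2 new -> 48 infected
Step 12: +0 new -> 48 infected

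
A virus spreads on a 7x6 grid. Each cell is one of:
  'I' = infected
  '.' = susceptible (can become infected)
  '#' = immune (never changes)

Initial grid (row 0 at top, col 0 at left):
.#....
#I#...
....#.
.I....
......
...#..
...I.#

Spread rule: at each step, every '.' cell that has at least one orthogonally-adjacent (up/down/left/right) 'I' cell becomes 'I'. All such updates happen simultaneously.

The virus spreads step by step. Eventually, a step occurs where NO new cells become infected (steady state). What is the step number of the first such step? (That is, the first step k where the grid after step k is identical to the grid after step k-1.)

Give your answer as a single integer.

Step 0 (initial): 3 infected
Step 1: +6 new -> 9 infected
Step 2: +9 new -> 18 infected
Step 3: +7 new -> 25 infected
Step 4: +3 new -> 28 infected
Step 5: +3 new -> 31 infected
Step 6: +3 new -> 34 infected
Step 7: +1 new -> 35 infected
Step 8: +0 new -> 35 infected

Answer: 8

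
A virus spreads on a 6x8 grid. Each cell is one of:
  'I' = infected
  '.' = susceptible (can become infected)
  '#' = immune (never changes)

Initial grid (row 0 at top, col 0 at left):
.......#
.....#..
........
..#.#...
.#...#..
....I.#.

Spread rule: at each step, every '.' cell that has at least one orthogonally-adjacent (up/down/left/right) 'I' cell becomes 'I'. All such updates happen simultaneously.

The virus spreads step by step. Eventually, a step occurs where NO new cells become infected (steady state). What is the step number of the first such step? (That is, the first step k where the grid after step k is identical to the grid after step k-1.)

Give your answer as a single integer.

Step 0 (initial): 1 infected
Step 1: +3 new -> 4 infected
Step 2: +2 new -> 6 infected
Step 3: +3 new -> 9 infected
Step 4: +2 new -> 11 infected
Step 5: +4 new -> 15 infected
Step 6: +6 new -> 21 infected
Step 7: +7 new -> 28 infected
Step 8: +6 new -> 34 infected
Step 9: +5 new -> 39 infected
Step 10: +1 new -> 40 infected
Step 11: +1 new -> 41 infected
Step 12: +0 new -> 41 infected

Answer: 12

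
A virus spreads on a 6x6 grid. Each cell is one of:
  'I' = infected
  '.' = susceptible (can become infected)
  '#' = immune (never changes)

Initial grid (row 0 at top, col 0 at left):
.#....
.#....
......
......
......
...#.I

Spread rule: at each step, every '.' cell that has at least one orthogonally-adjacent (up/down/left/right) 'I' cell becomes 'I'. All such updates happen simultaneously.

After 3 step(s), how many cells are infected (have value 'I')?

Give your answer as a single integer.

Answer: 8

Derivation:
Step 0 (initial): 1 infected
Step 1: +2 new -> 3 infected
Step 2: +2 new -> 5 infected
Step 3: +3 new -> 8 infected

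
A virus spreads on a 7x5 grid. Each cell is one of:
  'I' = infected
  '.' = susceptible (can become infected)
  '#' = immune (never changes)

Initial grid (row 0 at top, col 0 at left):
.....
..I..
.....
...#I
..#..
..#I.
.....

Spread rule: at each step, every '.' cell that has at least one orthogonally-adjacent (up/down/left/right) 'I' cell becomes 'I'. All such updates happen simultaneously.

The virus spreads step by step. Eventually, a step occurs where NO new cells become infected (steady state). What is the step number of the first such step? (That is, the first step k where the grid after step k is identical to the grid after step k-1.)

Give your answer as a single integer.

Step 0 (initial): 3 infected
Step 1: +9 new -> 12 infected
Step 2: +9 new -> 21 infected
Step 3: +5 new -> 26 infected
Step 4: +4 new -> 30 infected
Step 5: +2 new -> 32 infected
Step 6: +0 new -> 32 infected

Answer: 6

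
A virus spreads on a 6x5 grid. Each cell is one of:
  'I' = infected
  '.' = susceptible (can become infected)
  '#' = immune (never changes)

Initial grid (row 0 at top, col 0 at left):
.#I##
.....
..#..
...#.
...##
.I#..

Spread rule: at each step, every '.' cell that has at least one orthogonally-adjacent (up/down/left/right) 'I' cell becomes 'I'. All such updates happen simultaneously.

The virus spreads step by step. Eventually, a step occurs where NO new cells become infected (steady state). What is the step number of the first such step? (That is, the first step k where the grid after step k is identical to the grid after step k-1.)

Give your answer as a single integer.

Step 0 (initial): 2 infected
Step 1: +3 new -> 5 infected
Step 2: +5 new -> 10 infected
Step 3: +6 new -> 16 infected
Step 4: +3 new -> 19 infected
Step 5: +1 new -> 20 infected
Step 6: +0 new -> 20 infected

Answer: 6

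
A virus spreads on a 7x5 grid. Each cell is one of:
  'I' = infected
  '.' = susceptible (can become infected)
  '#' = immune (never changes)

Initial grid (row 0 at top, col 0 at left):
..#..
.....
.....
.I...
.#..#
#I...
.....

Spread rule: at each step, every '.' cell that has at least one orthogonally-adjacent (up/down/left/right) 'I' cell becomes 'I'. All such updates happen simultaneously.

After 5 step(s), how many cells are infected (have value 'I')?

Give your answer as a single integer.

Step 0 (initial): 2 infected
Step 1: +5 new -> 7 infected
Step 2: +9 new -> 16 infected
Step 3: +8 new -> 24 infected
Step 4: +4 new -> 28 infected
Step 5: +2 new -> 30 infected

Answer: 30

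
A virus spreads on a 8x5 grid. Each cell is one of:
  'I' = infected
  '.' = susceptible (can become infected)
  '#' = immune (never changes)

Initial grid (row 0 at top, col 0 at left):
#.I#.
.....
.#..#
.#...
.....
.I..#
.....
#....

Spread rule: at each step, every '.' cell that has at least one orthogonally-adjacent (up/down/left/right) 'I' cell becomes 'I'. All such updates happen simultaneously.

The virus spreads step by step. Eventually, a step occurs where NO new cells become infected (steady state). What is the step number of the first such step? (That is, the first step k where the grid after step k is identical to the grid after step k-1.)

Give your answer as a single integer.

Answer: 6

Derivation:
Step 0 (initial): 2 infected
Step 1: +6 new -> 8 infected
Step 2: +9 new -> 17 infected
Step 3: +8 new -> 25 infected
Step 4: +6 new -> 31 infected
Step 5: +2 new -> 33 infected
Step 6: +0 new -> 33 infected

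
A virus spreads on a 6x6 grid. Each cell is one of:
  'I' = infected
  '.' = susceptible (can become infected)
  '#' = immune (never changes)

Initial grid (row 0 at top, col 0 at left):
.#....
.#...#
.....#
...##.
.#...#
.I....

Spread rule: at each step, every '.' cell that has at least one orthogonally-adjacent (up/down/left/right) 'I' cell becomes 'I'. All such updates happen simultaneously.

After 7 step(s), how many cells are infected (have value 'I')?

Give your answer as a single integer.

Answer: 25

Derivation:
Step 0 (initial): 1 infected
Step 1: +2 new -> 3 infected
Step 2: +3 new -> 6 infected
Step 3: +4 new -> 10 infected
Step 4: +5 new -> 15 infected
Step 5: +4 new -> 19 infected
Step 6: +4 new -> 23 infected
Step 7: +2 new -> 25 infected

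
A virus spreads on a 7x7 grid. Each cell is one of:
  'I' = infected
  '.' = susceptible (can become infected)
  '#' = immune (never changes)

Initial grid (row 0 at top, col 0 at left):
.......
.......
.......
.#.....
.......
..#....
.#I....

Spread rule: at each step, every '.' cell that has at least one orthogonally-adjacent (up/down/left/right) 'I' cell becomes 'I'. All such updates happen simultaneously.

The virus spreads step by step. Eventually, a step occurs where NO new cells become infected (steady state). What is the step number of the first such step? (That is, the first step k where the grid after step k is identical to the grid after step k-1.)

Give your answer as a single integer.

Answer: 11

Derivation:
Step 0 (initial): 1 infected
Step 1: +1 new -> 2 infected
Step 2: +2 new -> 4 infected
Step 3: +3 new -> 7 infected
Step 4: +5 new -> 12 infected
Step 5: +6 new -> 18 infected
Step 6: +7 new -> 25 infected
Step 7: +8 new -> 33 infected
Step 8: +7 new -> 40 infected
Step 9: +4 new -> 44 infected
Step 10: +2 new -> 46 infected
Step 11: +0 new -> 46 infected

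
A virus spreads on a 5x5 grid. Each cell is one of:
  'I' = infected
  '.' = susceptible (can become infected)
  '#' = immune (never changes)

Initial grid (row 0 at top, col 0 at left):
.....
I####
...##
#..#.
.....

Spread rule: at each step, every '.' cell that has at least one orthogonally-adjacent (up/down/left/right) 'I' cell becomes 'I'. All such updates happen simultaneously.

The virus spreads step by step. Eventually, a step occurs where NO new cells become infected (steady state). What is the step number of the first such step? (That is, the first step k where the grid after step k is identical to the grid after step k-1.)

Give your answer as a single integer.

Answer: 9

Derivation:
Step 0 (initial): 1 infected
Step 1: +2 new -> 3 infected
Step 2: +2 new -> 5 infected
Step 3: +3 new -> 8 infected
Step 4: +3 new -> 11 infected
Step 5: +3 new -> 14 infected
Step 6: +1 new -> 15 infected
Step 7: +1 new -> 16 infected
Step 8: +1 new -> 17 infected
Step 9: +0 new -> 17 infected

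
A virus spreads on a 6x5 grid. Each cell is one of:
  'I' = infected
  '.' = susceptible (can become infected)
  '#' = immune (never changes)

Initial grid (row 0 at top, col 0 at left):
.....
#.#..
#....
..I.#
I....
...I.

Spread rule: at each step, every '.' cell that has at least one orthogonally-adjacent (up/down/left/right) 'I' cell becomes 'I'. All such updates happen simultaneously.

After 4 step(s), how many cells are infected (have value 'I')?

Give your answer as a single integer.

Answer: 23

Derivation:
Step 0 (initial): 3 infected
Step 1: +10 new -> 13 infected
Step 2: +4 new -> 17 infected
Step 3: +3 new -> 20 infected
Step 4: +3 new -> 23 infected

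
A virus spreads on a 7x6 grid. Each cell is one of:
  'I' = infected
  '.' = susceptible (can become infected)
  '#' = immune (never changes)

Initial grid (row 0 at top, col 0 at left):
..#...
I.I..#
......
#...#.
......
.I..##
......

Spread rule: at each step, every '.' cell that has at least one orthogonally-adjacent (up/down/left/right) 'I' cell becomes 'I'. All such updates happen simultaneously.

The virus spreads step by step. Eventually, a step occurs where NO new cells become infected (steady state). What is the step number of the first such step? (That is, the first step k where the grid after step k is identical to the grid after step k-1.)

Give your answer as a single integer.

Answer: 6

Derivation:
Step 0 (initial): 3 infected
Step 1: +9 new -> 12 infected
Step 2: +12 new -> 24 infected
Step 3: +5 new -> 29 infected
Step 4: +4 new -> 33 infected
Step 5: +3 new -> 36 infected
Step 6: +0 new -> 36 infected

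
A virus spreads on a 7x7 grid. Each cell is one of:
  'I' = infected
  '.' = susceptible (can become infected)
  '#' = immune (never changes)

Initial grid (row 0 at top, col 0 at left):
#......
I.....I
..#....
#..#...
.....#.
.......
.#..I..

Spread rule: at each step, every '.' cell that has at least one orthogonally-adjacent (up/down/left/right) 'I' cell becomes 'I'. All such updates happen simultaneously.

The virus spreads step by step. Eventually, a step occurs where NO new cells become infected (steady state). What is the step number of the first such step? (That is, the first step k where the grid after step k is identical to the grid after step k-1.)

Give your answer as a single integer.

Step 0 (initial): 3 infected
Step 1: +8 new -> 11 infected
Step 2: +12 new -> 23 infected
Step 3: +11 new -> 34 infected
Step 4: +6 new -> 40 infected
Step 5: +2 new -> 42 infected
Step 6: +1 new -> 43 infected
Step 7: +0 new -> 43 infected

Answer: 7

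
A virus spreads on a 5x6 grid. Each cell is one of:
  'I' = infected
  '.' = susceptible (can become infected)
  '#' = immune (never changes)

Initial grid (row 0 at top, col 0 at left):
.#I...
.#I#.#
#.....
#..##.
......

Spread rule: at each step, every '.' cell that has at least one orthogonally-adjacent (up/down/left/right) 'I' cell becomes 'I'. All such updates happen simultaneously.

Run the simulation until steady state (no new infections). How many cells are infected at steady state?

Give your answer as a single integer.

Step 0 (initial): 2 infected
Step 1: +2 new -> 4 infected
Step 2: +4 new -> 8 infected
Step 3: +5 new -> 13 infected
Step 4: +3 new -> 16 infected
Step 5: +3 new -> 19 infected
Step 6: +1 new -> 20 infected
Step 7: +0 new -> 20 infected

Answer: 20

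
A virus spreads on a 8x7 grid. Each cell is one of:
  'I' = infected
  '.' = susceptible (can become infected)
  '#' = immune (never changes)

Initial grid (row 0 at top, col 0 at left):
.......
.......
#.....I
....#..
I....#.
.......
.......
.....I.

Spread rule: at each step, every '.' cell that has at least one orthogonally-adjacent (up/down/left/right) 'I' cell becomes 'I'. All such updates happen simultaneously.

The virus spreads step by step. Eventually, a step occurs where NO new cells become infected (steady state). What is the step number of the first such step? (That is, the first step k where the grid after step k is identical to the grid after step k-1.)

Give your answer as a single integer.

Answer: 7

Derivation:
Step 0 (initial): 3 infected
Step 1: +9 new -> 12 infected
Step 2: +13 new -> 25 infected
Step 3: +13 new -> 38 infected
Step 4: +9 new -> 47 infected
Step 5: +4 new -> 51 infected
Step 6: +2 new -> 53 infected
Step 7: +0 new -> 53 infected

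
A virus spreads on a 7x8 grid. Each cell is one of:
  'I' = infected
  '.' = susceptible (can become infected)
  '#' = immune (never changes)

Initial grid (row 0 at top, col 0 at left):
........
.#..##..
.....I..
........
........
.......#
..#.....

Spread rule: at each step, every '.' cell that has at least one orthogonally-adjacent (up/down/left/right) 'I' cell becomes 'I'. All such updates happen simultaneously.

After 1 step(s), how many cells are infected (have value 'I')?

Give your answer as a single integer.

Answer: 4

Derivation:
Step 0 (initial): 1 infected
Step 1: +3 new -> 4 infected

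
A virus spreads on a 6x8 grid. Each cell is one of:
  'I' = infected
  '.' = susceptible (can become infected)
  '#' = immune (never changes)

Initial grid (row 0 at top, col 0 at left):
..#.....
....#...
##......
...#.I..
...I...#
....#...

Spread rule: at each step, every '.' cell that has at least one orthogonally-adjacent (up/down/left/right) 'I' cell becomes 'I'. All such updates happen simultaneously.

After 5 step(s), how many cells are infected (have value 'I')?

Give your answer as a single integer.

Step 0 (initial): 2 infected
Step 1: +7 new -> 9 infected
Step 2: +9 new -> 18 infected
Step 3: +9 new -> 27 infected
Step 4: +8 new -> 35 infected
Step 5: +3 new -> 38 infected

Answer: 38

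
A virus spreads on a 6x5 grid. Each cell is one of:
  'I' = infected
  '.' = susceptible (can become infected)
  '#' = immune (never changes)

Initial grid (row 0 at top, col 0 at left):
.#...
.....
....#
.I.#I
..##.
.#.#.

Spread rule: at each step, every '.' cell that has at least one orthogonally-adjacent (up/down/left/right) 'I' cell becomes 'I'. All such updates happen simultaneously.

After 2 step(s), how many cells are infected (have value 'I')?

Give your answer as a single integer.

Step 0 (initial): 2 infected
Step 1: +5 new -> 7 infected
Step 2: +5 new -> 12 infected

Answer: 12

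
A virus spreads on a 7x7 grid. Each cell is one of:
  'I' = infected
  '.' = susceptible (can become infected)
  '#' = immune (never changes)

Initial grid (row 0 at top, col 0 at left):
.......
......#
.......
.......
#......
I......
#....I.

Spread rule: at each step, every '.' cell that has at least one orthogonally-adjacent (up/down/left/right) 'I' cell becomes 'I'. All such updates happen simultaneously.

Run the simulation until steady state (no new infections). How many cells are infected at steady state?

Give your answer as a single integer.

Step 0 (initial): 2 infected
Step 1: +4 new -> 6 infected
Step 2: +7 new -> 13 infected
Step 3: +7 new -> 20 infected
Step 4: +7 new -> 27 infected
Step 5: +7 new -> 34 infected
Step 6: +6 new -> 40 infected
Step 7: +5 new -> 45 infected
Step 8: +1 new -> 46 infected
Step 9: +0 new -> 46 infected

Answer: 46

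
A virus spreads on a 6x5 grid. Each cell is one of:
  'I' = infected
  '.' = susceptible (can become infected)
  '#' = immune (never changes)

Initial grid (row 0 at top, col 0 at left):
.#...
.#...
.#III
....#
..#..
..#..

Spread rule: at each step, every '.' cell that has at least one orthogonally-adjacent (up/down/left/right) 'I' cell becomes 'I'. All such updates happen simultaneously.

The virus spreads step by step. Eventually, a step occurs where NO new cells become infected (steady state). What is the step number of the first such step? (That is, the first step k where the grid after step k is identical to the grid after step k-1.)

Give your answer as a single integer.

Answer: 7

Derivation:
Step 0 (initial): 3 infected
Step 1: +5 new -> 8 infected
Step 2: +5 new -> 13 infected
Step 3: +4 new -> 17 infected
Step 4: +4 new -> 21 infected
Step 5: +2 new -> 23 infected
Step 6: +1 new -> 24 infected
Step 7: +0 new -> 24 infected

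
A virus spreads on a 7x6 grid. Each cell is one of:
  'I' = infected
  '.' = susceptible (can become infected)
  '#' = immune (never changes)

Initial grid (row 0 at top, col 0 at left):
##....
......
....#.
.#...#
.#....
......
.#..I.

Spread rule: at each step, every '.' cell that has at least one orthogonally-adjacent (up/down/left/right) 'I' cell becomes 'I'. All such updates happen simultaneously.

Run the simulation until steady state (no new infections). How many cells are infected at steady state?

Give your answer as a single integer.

Answer: 35

Derivation:
Step 0 (initial): 1 infected
Step 1: +3 new -> 4 infected
Step 2: +4 new -> 8 infected
Step 3: +4 new -> 12 infected
Step 4: +3 new -> 15 infected
Step 5: +3 new -> 18 infected
Step 6: +4 new -> 22 infected
Step 7: +5 new -> 27 infected
Step 8: +5 new -> 32 infected
Step 9: +3 new -> 35 infected
Step 10: +0 new -> 35 infected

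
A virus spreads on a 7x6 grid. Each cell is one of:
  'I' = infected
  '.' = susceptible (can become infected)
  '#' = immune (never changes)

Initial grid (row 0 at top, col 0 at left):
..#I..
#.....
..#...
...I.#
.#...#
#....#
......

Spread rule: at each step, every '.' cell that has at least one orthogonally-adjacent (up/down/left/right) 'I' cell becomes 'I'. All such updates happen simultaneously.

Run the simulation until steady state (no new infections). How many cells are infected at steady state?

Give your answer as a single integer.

Answer: 34

Derivation:
Step 0 (initial): 2 infected
Step 1: +6 new -> 8 infected
Step 2: +8 new -> 16 infected
Step 3: +8 new -> 24 infected
Step 4: +6 new -> 30 infected
Step 5: +3 new -> 33 infected
Step 6: +1 new -> 34 infected
Step 7: +0 new -> 34 infected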